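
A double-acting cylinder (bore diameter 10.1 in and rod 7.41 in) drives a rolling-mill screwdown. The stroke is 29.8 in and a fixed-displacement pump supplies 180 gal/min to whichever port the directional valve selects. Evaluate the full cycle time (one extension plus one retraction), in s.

t ≈ 5.04 s

Cap-side area A_cap = π/4 × (10.1 in)² = 80.12 in^2
Rod-side annular area A_ann = π/4 × (10.1² − 7.41²) = 36.99 in^2
t_ext = A_cap·L/Q = 3.445 s
t_ret = A_ann·L/Q = 1.591 s
t_cycle = t_ext + t_ret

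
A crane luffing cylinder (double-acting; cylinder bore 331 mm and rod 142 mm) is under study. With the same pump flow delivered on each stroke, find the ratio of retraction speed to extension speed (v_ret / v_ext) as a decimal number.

Cap-side area A_cap = π/4 × (331 mm)² = 86050 mm^2
Rod-side annular area A_ann = π/4 × (331² − 142²) = 70210 mm^2
For equal Q, v ∝ 1/A, so v_ret/v_ext = A_cap/A_ann.

v_ret/v_ext ≈ 1.23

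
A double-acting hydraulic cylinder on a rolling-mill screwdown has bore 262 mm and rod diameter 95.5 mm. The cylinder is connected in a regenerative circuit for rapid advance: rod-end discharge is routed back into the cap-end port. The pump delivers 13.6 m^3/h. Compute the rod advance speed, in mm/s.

In regeneration the rod-end outflow joins the pump flow into the cap end, so the net volume the pump must supply per unit advance equals the rod cross-section area.
Rod cross-section A_rod = π/4 × (95.5 mm)² = 7163 mm^2
v = Q_pump / A_rod

v ≈ 527 mm/s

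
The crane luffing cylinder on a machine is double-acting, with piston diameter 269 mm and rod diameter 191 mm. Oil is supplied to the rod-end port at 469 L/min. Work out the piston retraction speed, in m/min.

v ≈ 16.6 m/min

Rod-side annular area A_ann = π/4 × (269² − 191²) = 28180 mm^2
Flow into the rod-end port fills the annular volume.
v = Q / A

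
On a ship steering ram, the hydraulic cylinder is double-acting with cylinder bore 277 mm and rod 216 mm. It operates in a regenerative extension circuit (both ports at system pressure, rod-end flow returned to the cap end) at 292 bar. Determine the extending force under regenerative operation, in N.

F ≈ 1.07e6 N

With equal pressure on both faces, forces on the annular region cancel; the net push is pressure × rod cross-section.
Rod cross-section A_rod = π/4 × (216 mm)² = 36640 mm^2
F = P × A_rod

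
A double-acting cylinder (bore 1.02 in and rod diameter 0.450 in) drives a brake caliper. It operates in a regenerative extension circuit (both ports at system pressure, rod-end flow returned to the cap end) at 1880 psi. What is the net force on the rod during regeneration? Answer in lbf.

F ≈ 299 lbf

With equal pressure on both faces, forces on the annular region cancel; the net push is pressure × rod cross-section.
Rod cross-section A_rod = π/4 × (0.450 in)² = 0.1590 in^2
F = P × A_rod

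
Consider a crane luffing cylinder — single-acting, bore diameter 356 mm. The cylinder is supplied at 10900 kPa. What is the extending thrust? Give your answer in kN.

F ≈ 1080 kN

Cap-side area A_cap = π/4 × (356 mm)² = 99540 mm^2
F = P × A_cap = 10900 kPa × A_cap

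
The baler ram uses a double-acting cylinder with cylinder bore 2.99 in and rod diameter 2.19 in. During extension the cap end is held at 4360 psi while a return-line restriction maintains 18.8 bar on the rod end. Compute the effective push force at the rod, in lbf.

Cap-side area A_cap = π/4 × (2.99 in)² = 7.022 in^2
Rod-side annular area A_ann = π/4 × (2.99² − 2.19²) = 3.255 in^2
Net thrust = P_cap·A_cap − P_rod·A_ann = 30610 lbf − 887.5 lbf

F ≈ 29700 lbf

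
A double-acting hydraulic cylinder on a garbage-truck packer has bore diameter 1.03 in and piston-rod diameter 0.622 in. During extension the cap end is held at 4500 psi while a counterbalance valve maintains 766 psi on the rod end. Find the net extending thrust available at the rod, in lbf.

F ≈ 3340 lbf

Cap-side area A_cap = π/4 × (1.03 in)² = 0.8332 in^2
Rod-side annular area A_ann = π/4 × (1.03² − 0.622²) = 0.5294 in^2
Net thrust = P_cap·A_cap − P_rod·A_ann = 3750 lbf − 405.5 lbf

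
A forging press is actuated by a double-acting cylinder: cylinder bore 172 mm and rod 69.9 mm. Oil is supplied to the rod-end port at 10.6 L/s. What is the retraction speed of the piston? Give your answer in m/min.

v ≈ 32.8 m/min

Rod-side annular area A_ann = π/4 × (172² − 69.9²) = 19400 mm^2
Flow into the rod-end port fills the annular volume.
v = Q / A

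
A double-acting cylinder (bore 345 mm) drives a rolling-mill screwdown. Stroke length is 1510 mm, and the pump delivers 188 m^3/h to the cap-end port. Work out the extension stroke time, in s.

Cap-side area A_cap = π/4 × (345 mm)² = 93480 mm^2
Swept volume V = A × L; t = V / Q = A·L / Q

t ≈ 2.70 s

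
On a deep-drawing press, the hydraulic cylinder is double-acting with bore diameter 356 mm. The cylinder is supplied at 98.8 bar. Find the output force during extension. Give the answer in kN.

Cap-side area A_cap = π/4 × (356 mm)² = 99540 mm^2
F = P × A_cap = 98.8 bar × A_cap

F ≈ 983 kN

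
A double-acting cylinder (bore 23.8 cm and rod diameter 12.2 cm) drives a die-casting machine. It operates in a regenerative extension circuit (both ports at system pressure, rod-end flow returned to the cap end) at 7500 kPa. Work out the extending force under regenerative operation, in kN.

With equal pressure on both faces, forces on the annular region cancel; the net push is pressure × rod cross-section.
Rod cross-section A_rod = π/4 × (12.2 cm)² = 116.9 cm^2
F = P × A_rod

F ≈ 87.7 kN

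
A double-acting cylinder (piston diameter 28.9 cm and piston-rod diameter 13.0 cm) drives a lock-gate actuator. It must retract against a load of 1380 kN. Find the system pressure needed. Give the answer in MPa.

P ≈ 26.4 MPa

Rod-side annular area A_ann = π/4 × (28.9² − 13.0²) = 523.2 cm^2
Retraction: pressure acts on the annular area.
P = F / A = 1380 kN / A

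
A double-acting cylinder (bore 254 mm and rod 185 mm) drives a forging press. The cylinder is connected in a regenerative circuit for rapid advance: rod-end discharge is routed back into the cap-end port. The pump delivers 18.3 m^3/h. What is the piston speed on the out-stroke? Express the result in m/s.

In regeneration the rod-end outflow joins the pump flow into the cap end, so the net volume the pump must supply per unit advance equals the rod cross-section area.
Rod cross-section A_rod = π/4 × (185 mm)² = 26880 mm^2
v = Q_pump / A_rod

v ≈ 0.189 m/s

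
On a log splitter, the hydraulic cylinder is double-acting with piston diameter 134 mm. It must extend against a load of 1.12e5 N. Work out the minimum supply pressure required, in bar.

P ≈ 79.4 bar

Cap-side area A_cap = π/4 × (134 mm)² = 14100 mm^2
P = F / A = 1.12e5 N / A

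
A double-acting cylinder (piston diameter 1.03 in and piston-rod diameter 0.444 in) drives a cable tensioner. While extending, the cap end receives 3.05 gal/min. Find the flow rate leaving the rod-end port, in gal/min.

Q_out ≈ 2.48 gal/min

Cap-side area A_cap = π/4 × (1.03 in)² = 0.8332 in^2
Rod-side annular area A_ann = π/4 × (1.03² − 0.444²) = 0.6784 in^2
Piston speed v = Q_in/A_cap; rod-end outflow Q_out = v × A_ann = Q_in × A_ann/A_cap.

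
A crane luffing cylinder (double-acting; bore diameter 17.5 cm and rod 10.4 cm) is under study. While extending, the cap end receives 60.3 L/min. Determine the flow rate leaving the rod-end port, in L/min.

Cap-side area A_cap = π/4 × (17.5 cm)² = 240.5 cm^2
Rod-side annular area A_ann = π/4 × (17.5² − 10.4²) = 155.6 cm^2
Piston speed v = Q_in/A_cap; rod-end outflow Q_out = v × A_ann = Q_in × A_ann/A_cap.

Q_out ≈ 39.0 L/min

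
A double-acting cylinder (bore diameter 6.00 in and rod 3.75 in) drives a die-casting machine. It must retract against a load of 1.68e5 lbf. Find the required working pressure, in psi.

Rod-side annular area A_ann = π/4 × (6.00² − 3.75²) = 17.23 in^2
Retraction: pressure acts on the annular area.
P = F / A = 1.68e5 lbf / A

P ≈ 9750 psi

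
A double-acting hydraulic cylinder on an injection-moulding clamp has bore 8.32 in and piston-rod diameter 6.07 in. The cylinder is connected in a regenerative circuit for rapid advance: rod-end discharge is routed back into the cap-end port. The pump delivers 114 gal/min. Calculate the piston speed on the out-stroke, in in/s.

v ≈ 15.2 in/s

In regeneration the rod-end outflow joins the pump flow into the cap end, so the net volume the pump must supply per unit advance equals the rod cross-section area.
Rod cross-section A_rod = π/4 × (6.07 in)² = 28.94 in^2
v = Q_pump / A_rod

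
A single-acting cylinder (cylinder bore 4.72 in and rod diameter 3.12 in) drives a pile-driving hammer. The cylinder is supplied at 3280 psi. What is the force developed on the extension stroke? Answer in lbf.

Cap-side area A_cap = π/4 × (4.72 in)² = 17.50 in^2
F = P × A_cap = 3280 psi × A_cap

F ≈ 57400 lbf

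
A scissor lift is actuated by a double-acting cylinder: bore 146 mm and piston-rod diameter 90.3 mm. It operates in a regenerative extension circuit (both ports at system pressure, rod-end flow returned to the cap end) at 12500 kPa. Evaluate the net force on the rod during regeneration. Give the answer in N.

F ≈ 80100 N

With equal pressure on both faces, forces on the annular region cancel; the net push is pressure × rod cross-section.
Rod cross-section A_rod = π/4 × (90.3 mm)² = 6404 mm^2
F = P × A_rod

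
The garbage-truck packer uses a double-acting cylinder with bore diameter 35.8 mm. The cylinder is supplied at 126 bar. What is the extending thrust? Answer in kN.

Cap-side area A_cap = π/4 × (35.8 mm)² = 1007 mm^2
F = P × A_cap = 126 bar × A_cap

F ≈ 12.7 kN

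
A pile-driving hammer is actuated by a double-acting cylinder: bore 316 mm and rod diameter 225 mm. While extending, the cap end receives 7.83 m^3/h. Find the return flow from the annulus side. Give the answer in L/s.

Cap-side area A_cap = π/4 × (316 mm)² = 78430 mm^2
Rod-side annular area A_ann = π/4 × (316² − 225²) = 38670 mm^2
Piston speed v = Q_in/A_cap; rod-end outflow Q_out = v × A_ann = Q_in × A_ann/A_cap.

Q_out ≈ 1.07 L/s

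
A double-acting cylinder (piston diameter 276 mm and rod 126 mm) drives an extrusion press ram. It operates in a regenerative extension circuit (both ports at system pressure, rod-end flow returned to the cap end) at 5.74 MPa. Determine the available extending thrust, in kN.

F ≈ 71.6 kN

With equal pressure on both faces, forces on the annular region cancel; the net push is pressure × rod cross-section.
Rod cross-section A_rod = π/4 × (126 mm)² = 12470 mm^2
F = P × A_rod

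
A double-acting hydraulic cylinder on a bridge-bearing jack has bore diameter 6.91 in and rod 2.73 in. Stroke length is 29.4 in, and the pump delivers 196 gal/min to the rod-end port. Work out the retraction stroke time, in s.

t ≈ 1.23 s

Rod-side annular area A_ann = π/4 × (6.91² − 2.73²) = 31.65 in^2
Swept volume V = A × L; t = V / Q = A·L / Q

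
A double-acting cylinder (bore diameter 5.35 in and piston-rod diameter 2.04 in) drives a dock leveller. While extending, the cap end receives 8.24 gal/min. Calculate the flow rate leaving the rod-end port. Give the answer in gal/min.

Cap-side area A_cap = π/4 × (5.35 in)² = 22.48 in^2
Rod-side annular area A_ann = π/4 × (5.35² − 2.04²) = 19.21 in^2
Piston speed v = Q_in/A_cap; rod-end outflow Q_out = v × A_ann = Q_in × A_ann/A_cap.

Q_out ≈ 7.04 gal/min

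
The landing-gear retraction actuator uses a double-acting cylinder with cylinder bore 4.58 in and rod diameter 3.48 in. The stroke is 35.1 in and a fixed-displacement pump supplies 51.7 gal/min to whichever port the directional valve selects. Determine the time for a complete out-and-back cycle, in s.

t ≈ 4.13 s

Cap-side area A_cap = π/4 × (4.58 in)² = 16.47 in^2
Rod-side annular area A_ann = π/4 × (4.58² − 3.48²) = 6.963 in^2
t_ext = A_cap·L/Q = 2.905 s
t_ret = A_ann·L/Q = 1.228 s
t_cycle = t_ext + t_ret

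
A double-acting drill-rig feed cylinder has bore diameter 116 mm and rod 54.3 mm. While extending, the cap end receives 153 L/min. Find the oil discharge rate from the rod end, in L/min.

Cap-side area A_cap = π/4 × (116 mm)² = 10570 mm^2
Rod-side annular area A_ann = π/4 × (116² − 54.3²) = 8253 mm^2
Piston speed v = Q_in/A_cap; rod-end outflow Q_out = v × A_ann = Q_in × A_ann/A_cap.

Q_out ≈ 119 L/min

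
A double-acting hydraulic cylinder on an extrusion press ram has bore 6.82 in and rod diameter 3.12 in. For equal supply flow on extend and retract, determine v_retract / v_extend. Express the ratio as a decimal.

Cap-side area A_cap = π/4 × (6.82 in)² = 36.53 in^2
Rod-side annular area A_ann = π/4 × (6.82² − 3.12²) = 28.89 in^2
For equal Q, v ∝ 1/A, so v_ret/v_ext = A_cap/A_ann.

v_ret/v_ext ≈ 1.26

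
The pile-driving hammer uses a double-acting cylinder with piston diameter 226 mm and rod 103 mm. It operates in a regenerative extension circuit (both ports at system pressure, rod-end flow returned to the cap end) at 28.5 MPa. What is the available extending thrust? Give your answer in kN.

With equal pressure on both faces, forces on the annular region cancel; the net push is pressure × rod cross-section.
Rod cross-section A_rod = π/4 × (103 mm)² = 8332 mm^2
F = P × A_rod

F ≈ 237 kN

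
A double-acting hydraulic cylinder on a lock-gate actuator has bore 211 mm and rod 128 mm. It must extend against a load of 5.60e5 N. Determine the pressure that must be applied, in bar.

Cap-side area A_cap = π/4 × (211 mm)² = 34970 mm^2
P = F / A = 5.60e5 N / A

P ≈ 160 bar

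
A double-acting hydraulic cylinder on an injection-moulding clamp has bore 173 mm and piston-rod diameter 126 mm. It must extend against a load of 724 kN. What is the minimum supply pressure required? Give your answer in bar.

Cap-side area A_cap = π/4 × (173 mm)² = 23510 mm^2
P = F / A = 724 kN / A

P ≈ 308 bar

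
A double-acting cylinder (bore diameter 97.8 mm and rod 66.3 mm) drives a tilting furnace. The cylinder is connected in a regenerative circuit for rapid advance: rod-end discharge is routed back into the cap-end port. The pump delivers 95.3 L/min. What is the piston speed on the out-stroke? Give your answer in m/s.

In regeneration the rod-end outflow joins the pump flow into the cap end, so the net volume the pump must supply per unit advance equals the rod cross-section area.
Rod cross-section A_rod = π/4 × (66.3 mm)² = 3452 mm^2
v = Q_pump / A_rod

v ≈ 0.460 m/s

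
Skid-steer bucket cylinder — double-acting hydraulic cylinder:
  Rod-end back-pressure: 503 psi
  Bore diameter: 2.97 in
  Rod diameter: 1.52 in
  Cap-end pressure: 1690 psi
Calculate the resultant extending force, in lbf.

Cap-side area A_cap = π/4 × (2.97 in)² = 6.928 in^2
Rod-side annular area A_ann = π/4 × (2.97² − 1.52²) = 5.113 in^2
Net thrust = P_cap·A_cap − P_rod·A_ann = 11710 lbf − 2572 lbf

F ≈ 9140 lbf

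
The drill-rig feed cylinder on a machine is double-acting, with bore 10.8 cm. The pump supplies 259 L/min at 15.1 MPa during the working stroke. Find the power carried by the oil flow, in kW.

Hydraulic power = P × Q

W ≈ 65.2 kW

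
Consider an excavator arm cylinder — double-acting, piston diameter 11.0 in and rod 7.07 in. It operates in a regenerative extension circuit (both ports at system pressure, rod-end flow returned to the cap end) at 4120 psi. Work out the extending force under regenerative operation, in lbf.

With equal pressure on both faces, forces on the annular region cancel; the net push is pressure × rod cross-section.
Rod cross-section A_rod = π/4 × (7.07 in)² = 39.26 in^2
F = P × A_rod

F ≈ 1.62e5 lbf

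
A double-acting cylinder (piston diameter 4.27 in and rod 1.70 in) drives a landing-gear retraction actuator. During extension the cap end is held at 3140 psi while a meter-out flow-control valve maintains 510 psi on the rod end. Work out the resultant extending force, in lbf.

F ≈ 38800 lbf

Cap-side area A_cap = π/4 × (4.27 in)² = 14.32 in^2
Rod-side annular area A_ann = π/4 × (4.27² − 1.70²) = 12.05 in^2
Net thrust = P_cap·A_cap − P_rod·A_ann = 44970 lbf − 6146 lbf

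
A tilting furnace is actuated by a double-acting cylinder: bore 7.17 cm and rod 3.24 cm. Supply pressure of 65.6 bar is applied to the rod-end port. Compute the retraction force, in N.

F ≈ 21100 N

Rod-side annular area A_ann = π/4 × (7.17² − 3.24²) = 32.13 cm^2
On retraction the pressure acts on the annular area (bore minus rod).
F = P × A_ann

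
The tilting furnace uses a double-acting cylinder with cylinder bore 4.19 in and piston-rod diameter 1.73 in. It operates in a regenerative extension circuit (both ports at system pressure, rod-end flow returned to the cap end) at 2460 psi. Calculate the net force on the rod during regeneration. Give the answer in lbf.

F ≈ 5780 lbf

With equal pressure on both faces, forces on the annular region cancel; the net push is pressure × rod cross-section.
Rod cross-section A_rod = π/4 × (1.73 in)² = 2.351 in^2
F = P × A_rod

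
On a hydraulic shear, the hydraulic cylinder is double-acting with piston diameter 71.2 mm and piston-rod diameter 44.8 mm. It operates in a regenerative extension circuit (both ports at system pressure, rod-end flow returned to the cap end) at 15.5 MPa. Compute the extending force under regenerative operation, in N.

With equal pressure on both faces, forces on the annular region cancel; the net push is pressure × rod cross-section.
Rod cross-section A_rod = π/4 × (44.8 mm)² = 1576 mm^2
F = P × A_rod

F ≈ 24400 N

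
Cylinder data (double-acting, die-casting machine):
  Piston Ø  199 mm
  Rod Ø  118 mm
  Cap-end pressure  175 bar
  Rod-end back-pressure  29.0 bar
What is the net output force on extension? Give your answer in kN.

Cap-side area A_cap = π/4 × (199 mm)² = 31100 mm^2
Rod-side annular area A_ann = π/4 × (199² − 118²) = 20170 mm^2
Net thrust = P_cap·A_cap − P_rod·A_ann = 544.3 kN − 58.48 kN

F ≈ 486 kN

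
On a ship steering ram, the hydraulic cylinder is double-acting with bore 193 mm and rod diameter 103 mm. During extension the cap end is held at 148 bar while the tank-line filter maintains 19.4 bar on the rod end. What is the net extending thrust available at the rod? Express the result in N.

Cap-side area A_cap = π/4 × (193 mm)² = 29260 mm^2
Rod-side annular area A_ann = π/4 × (193² − 103²) = 20920 mm^2
Net thrust = P_cap·A_cap − P_rod·A_ann = 4.330e5 N − 40590 N

F ≈ 3.92e5 N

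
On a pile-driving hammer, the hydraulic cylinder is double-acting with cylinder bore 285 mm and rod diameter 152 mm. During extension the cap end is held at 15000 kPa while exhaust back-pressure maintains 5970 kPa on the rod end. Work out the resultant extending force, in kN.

F ≈ 684 kN

Cap-side area A_cap = π/4 × (285 mm)² = 63790 mm^2
Rod-side annular area A_ann = π/4 × (285² − 152²) = 45650 mm^2
Net thrust = P_cap·A_cap − P_rod·A_ann = 956.9 kN − 272.5 kN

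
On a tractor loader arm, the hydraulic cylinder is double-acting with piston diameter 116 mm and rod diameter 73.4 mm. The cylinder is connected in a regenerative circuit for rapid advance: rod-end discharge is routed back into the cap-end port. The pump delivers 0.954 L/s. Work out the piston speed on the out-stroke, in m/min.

In regeneration the rod-end outflow joins the pump flow into the cap end, so the net volume the pump must supply per unit advance equals the rod cross-section area.
Rod cross-section A_rod = π/4 × (73.4 mm)² = 4231 mm^2
v = Q_pump / A_rod

v ≈ 13.5 m/min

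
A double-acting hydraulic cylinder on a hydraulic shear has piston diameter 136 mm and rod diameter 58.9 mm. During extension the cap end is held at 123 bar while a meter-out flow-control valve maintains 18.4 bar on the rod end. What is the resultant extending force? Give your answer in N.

Cap-side area A_cap = π/4 × (136 mm)² = 14530 mm^2
Rod-side annular area A_ann = π/4 × (136² − 58.9²) = 11800 mm^2
Net thrust = P_cap·A_cap − P_rod·A_ann = 1.787e5 N − 21720 N

F ≈ 1.57e5 N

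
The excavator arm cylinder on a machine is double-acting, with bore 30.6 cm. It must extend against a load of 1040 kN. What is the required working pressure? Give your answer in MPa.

P ≈ 14.1 MPa

Cap-side area A_cap = π/4 × (30.6 cm)² = 735.4 cm^2
P = F / A = 1040 kN / A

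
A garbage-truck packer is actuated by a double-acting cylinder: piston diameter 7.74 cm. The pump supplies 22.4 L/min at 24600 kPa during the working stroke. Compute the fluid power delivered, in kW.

Hydraulic power = P × Q

W ≈ 9.18 kW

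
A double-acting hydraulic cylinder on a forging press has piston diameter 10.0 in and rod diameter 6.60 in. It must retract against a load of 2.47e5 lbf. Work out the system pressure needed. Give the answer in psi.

Rod-side annular area A_ann = π/4 × (10.0² − 6.60²) = 44.33 in^2
Retraction: pressure acts on the annular area.
P = F / A = 2.47e5 lbf / A

P ≈ 5570 psi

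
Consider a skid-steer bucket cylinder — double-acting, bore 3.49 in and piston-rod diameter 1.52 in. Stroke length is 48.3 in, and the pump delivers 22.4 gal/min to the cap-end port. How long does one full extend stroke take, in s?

t ≈ 5.36 s

Cap-side area A_cap = π/4 × (3.49 in)² = 9.566 in^2
Swept volume V = A × L; t = V / Q = A·L / Q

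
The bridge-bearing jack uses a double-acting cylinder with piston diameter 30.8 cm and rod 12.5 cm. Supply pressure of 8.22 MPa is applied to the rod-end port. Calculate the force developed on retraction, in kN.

Rod-side annular area A_ann = π/4 × (30.8² − 12.5²) = 622.3 cm^2
On retraction the pressure acts on the annular area (bore minus rod).
F = P × A_ann

F ≈ 512 kN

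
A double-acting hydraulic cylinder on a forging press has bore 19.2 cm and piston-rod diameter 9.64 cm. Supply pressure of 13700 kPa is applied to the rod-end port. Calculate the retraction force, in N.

F ≈ 2.97e5 N

Rod-side annular area A_ann = π/4 × (19.2² − 9.64²) = 216.5 cm^2
On retraction the pressure acts on the annular area (bore minus rod).
F = P × A_ann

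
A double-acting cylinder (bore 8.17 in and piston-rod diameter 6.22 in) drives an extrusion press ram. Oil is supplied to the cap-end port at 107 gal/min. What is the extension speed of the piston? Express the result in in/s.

v ≈ 7.86 in/s

Cap-side area A_cap = π/4 × (8.17 in)² = 52.42 in^2
v = Q / A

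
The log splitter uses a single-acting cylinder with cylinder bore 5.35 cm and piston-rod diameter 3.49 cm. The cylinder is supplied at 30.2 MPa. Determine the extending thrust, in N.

Cap-side area A_cap = π/4 × (5.35 cm)² = 22.48 cm^2
F = P × A_cap = 30.2 MPa × A_cap

F ≈ 67900 N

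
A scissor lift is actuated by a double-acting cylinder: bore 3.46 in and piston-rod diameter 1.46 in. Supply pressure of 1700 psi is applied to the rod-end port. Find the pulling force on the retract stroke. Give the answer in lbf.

F ≈ 13100 lbf

Rod-side annular area A_ann = π/4 × (3.46² − 1.46²) = 7.728 in^2
On retraction the pressure acts on the annular area (bore minus rod).
F = P × A_ann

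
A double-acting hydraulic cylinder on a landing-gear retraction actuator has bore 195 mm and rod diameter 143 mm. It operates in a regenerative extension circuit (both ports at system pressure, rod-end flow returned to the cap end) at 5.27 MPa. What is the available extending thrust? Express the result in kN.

F ≈ 84.6 kN

With equal pressure on both faces, forces on the annular region cancel; the net push is pressure × rod cross-section.
Rod cross-section A_rod = π/4 × (143 mm)² = 16060 mm^2
F = P × A_rod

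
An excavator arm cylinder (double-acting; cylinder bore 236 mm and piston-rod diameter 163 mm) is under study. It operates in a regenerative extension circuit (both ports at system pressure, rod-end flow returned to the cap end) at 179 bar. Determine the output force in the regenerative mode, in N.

F ≈ 3.74e5 N

With equal pressure on both faces, forces on the annular region cancel; the net push is pressure × rod cross-section.
Rod cross-section A_rod = π/4 × (163 mm)² = 20870 mm^2
F = P × A_rod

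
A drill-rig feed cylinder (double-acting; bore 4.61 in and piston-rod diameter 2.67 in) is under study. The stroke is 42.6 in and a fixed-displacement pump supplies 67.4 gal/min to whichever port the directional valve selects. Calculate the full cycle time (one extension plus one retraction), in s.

Cap-side area A_cap = π/4 × (4.61 in)² = 16.69 in^2
Rod-side annular area A_ann = π/4 × (4.61² − 2.67²) = 11.09 in^2
t_ext = A_cap·L/Q = 2.740 s
t_ret = A_ann·L/Q = 1.821 s
t_cycle = t_ext + t_ret

t ≈ 4.56 s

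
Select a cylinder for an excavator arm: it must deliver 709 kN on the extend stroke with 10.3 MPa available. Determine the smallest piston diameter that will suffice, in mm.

D ≈ 296 mm

Extension force acts on the full piston face: F = P × (π/4)D².
D = √(4F / (πP)) = √(4 × 709 kN / (π × 10.3 MPa))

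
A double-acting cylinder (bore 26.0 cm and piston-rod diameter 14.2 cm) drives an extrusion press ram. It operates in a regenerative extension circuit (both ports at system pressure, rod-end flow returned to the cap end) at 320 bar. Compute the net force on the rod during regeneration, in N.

F ≈ 5.07e5 N

With equal pressure on both faces, forces on the annular region cancel; the net push is pressure × rod cross-section.
Rod cross-section A_rod = π/4 × (14.2 cm)² = 158.4 cm^2
F = P × A_rod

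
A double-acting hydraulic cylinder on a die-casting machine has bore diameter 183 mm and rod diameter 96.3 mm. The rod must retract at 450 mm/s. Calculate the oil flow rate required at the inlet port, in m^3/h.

Rod-side annular area A_ann = π/4 × (183² − 96.3²) = 19020 mm^2
Q = A × v

Q ≈ 30.8 m^3/h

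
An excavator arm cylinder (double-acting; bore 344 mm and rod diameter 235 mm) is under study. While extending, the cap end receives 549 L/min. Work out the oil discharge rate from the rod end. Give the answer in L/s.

Q_out ≈ 4.88 L/s

Cap-side area A_cap = π/4 × (344 mm)² = 92940 mm^2
Rod-side annular area A_ann = π/4 × (344² − 235²) = 49570 mm^2
Piston speed v = Q_in/A_cap; rod-end outflow Q_out = v × A_ann = Q_in × A_ann/A_cap.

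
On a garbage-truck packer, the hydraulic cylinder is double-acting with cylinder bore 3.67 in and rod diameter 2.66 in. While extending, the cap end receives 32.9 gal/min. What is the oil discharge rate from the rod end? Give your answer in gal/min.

Q_out ≈ 15.6 gal/min

Cap-side area A_cap = π/4 × (3.67 in)² = 10.58 in^2
Rod-side annular area A_ann = π/4 × (3.67² − 2.66²) = 5.021 in^2
Piston speed v = Q_in/A_cap; rod-end outflow Q_out = v × A_ann = Q_in × A_ann/A_cap.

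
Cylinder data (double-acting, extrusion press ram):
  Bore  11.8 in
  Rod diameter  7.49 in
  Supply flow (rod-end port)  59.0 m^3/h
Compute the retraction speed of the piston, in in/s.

Rod-side annular area A_ann = π/4 × (11.8² − 7.49²) = 65.30 in^2
Flow into the rod-end port fills the annular volume.
v = Q / A

v ≈ 15.3 in/s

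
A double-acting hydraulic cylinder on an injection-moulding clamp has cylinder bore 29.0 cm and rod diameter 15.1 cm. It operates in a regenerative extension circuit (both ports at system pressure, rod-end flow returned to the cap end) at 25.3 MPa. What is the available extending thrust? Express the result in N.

F ≈ 4.53e5 N

With equal pressure on both faces, forces on the annular region cancel; the net push is pressure × rod cross-section.
Rod cross-section A_rod = π/4 × (15.1 cm)² = 179.1 cm^2
F = P × A_rod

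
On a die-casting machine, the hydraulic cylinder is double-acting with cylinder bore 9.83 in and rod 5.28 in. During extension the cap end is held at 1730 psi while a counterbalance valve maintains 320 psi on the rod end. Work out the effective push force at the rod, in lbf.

F ≈ 1.14e5 lbf

Cap-side area A_cap = π/4 × (9.83 in)² = 75.89 in^2
Rod-side annular area A_ann = π/4 × (9.83² − 5.28²) = 54.00 in^2
Net thrust = P_cap·A_cap − P_rod·A_ann = 1.313e5 lbf − 17280 lbf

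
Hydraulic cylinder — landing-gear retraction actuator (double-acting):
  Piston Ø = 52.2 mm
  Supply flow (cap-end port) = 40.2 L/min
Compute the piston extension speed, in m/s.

Cap-side area A_cap = π/4 × (52.2 mm)² = 2140 mm^2
v = Q / A

v ≈ 0.313 m/s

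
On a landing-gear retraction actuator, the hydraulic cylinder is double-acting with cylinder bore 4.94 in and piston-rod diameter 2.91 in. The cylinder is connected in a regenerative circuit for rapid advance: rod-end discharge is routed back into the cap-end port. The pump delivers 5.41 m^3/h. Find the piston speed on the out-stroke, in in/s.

v ≈ 13.8 in/s

In regeneration the rod-end outflow joins the pump flow into the cap end, so the net volume the pump must supply per unit advance equals the rod cross-section area.
Rod cross-section A_rod = π/4 × (2.91 in)² = 6.651 in^2
v = Q_pump / A_rod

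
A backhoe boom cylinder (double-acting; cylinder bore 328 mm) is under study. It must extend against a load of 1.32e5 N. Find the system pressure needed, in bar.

Cap-side area A_cap = π/4 × (328 mm)² = 84500 mm^2
P = F / A = 1.32e5 N / A

P ≈ 15.6 bar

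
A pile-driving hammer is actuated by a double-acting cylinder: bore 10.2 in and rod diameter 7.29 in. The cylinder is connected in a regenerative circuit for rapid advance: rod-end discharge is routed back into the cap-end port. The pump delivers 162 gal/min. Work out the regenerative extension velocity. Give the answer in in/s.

v ≈ 14.9 in/s

In regeneration the rod-end outflow joins the pump flow into the cap end, so the net volume the pump must supply per unit advance equals the rod cross-section area.
Rod cross-section A_rod = π/4 × (7.29 in)² = 41.74 in^2
v = Q_pump / A_rod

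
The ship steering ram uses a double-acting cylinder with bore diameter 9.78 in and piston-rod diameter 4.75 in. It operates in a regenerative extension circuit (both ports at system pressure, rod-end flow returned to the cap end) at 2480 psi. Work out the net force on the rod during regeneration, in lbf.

With equal pressure on both faces, forces on the annular region cancel; the net push is pressure × rod cross-section.
Rod cross-section A_rod = π/4 × (4.75 in)² = 17.72 in^2
F = P × A_rod

F ≈ 43900 lbf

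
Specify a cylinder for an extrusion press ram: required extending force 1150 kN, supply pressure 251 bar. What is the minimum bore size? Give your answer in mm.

Extension force acts on the full piston face: F = P × (π/4)D².
D = √(4F / (πP)) = √(4 × 1150 kN / (π × 251 bar))

D ≈ 242 mm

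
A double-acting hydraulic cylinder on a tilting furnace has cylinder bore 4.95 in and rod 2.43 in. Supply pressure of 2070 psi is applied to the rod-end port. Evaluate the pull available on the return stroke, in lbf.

F ≈ 30200 lbf

Rod-side annular area A_ann = π/4 × (4.95² − 2.43²) = 14.61 in^2
On retraction the pressure acts on the annular area (bore minus rod).
F = P × A_ann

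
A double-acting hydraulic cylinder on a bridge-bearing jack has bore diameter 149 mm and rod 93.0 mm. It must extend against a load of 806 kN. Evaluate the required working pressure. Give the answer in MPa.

P ≈ 46.2 MPa

Cap-side area A_cap = π/4 × (149 mm)² = 17440 mm^2
P = F / A = 806 kN / A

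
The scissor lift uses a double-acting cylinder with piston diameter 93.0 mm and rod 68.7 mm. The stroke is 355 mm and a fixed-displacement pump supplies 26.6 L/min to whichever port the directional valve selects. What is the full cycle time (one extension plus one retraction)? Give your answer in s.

t ≈ 7.91 s

Cap-side area A_cap = π/4 × (93.0 mm)² = 6793 mm^2
Rod-side annular area A_ann = π/4 × (93.0² − 68.7²) = 3086 mm^2
t_ext = A_cap·L/Q = 5.439 s
t_ret = A_ann·L/Q = 2.471 s
t_cycle = t_ext + t_ret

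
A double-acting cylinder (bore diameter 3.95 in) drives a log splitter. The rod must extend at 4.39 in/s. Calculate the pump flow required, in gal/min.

Cap-side area A_cap = π/4 × (3.95 in)² = 12.25 in^2
Q = A × v

Q ≈ 14.0 gal/min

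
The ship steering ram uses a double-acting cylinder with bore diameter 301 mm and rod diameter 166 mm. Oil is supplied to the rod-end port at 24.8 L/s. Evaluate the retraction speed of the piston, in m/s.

v ≈ 0.501 m/s

Rod-side annular area A_ann = π/4 × (301² − 166²) = 49520 mm^2
Flow into the rod-end port fills the annular volume.
v = Q / A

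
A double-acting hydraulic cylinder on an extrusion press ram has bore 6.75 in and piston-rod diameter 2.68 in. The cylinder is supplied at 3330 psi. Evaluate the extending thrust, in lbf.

Cap-side area A_cap = π/4 × (6.75 in)² = 35.78 in^2
F = P × A_cap = 3330 psi × A_cap

F ≈ 1.19e5 lbf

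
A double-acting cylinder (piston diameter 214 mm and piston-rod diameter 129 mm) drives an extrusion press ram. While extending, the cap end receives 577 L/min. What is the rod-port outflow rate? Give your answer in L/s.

Cap-side area A_cap = π/4 × (214 mm)² = 35970 mm^2
Rod-side annular area A_ann = π/4 × (214² − 129²) = 22900 mm^2
Piston speed v = Q_in/A_cap; rod-end outflow Q_out = v × A_ann = Q_in × A_ann/A_cap.

Q_out ≈ 6.12 L/s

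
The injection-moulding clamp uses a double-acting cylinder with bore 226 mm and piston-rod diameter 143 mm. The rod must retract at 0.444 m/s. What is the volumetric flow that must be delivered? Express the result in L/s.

Rod-side annular area A_ann = π/4 × (226² − 143²) = 24050 mm^2
Q = A × v

Q ≈ 10.7 L/s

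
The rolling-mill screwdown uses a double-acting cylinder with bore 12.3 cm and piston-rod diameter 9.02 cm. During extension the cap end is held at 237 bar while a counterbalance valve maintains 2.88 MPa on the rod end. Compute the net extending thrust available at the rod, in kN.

Cap-side area A_cap = π/4 × (12.3 cm)² = 118.8 cm^2
Rod-side annular area A_ann = π/4 × (12.3² − 9.02²) = 54.92 cm^2
Net thrust = P_cap·A_cap − P_rod·A_ann = 281.6 kN − 15.82 kN

F ≈ 266 kN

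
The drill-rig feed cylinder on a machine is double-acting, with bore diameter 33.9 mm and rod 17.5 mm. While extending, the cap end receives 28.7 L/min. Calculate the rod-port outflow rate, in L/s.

Cap-side area A_cap = π/4 × (33.9 mm)² = 902.6 mm^2
Rod-side annular area A_ann = π/4 × (33.9² − 17.5²) = 662.1 mm^2
Piston speed v = Q_in/A_cap; rod-end outflow Q_out = v × A_ann = Q_in × A_ann/A_cap.

Q_out ≈ 0.351 L/s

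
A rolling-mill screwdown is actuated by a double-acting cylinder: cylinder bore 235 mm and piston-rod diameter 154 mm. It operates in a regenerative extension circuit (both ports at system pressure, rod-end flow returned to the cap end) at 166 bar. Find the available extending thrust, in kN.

F ≈ 309 kN

With equal pressure on both faces, forces on the annular region cancel; the net push is pressure × rod cross-section.
Rod cross-section A_rod = π/4 × (154 mm)² = 18630 mm^2
F = P × A_rod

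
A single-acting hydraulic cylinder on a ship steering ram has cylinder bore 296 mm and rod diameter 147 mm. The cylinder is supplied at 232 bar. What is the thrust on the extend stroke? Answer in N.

Cap-side area A_cap = π/4 × (296 mm)² = 68810 mm^2
F = P × A_cap = 232 bar × A_cap

F ≈ 1.60e6 N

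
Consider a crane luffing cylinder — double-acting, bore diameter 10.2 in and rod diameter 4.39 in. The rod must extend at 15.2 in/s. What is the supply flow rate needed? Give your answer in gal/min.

Cap-side area A_cap = π/4 × (10.2 in)² = 81.71 in^2
Q = A × v

Q ≈ 323 gal/min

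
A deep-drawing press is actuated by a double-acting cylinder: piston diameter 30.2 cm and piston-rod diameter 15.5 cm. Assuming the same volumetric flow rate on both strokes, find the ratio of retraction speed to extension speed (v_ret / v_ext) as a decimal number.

v_ret/v_ext ≈ 1.36

Cap-side area A_cap = π/4 × (30.2 cm)² = 716.3 cm^2
Rod-side annular area A_ann = π/4 × (30.2² − 15.5²) = 527.6 cm^2
For equal Q, v ∝ 1/A, so v_ret/v_ext = A_cap/A_ann.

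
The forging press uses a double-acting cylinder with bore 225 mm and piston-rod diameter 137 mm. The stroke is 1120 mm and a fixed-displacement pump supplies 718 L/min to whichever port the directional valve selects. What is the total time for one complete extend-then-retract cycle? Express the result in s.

t ≈ 6.06 s

Cap-side area A_cap = π/4 × (225 mm)² = 39760 mm^2
Rod-side annular area A_ann = π/4 × (225² − 137²) = 25020 mm^2
t_ext = A_cap·L/Q = 3.721 s
t_ret = A_ann·L/Q = 2.342 s
t_cycle = t_ext + t_ret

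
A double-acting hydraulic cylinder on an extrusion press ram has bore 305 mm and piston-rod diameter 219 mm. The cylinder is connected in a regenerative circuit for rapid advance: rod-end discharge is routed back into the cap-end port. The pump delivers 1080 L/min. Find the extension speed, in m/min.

In regeneration the rod-end outflow joins the pump flow into the cap end, so the net volume the pump must supply per unit advance equals the rod cross-section area.
Rod cross-section A_rod = π/4 × (219 mm)² = 37670 mm^2
v = Q_pump / A_rod

v ≈ 28.7 m/min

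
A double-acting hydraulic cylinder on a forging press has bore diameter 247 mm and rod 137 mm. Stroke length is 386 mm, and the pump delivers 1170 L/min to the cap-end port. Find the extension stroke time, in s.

Cap-side area A_cap = π/4 × (247 mm)² = 47920 mm^2
Swept volume V = A × L; t = V / Q = A·L / Q

t ≈ 0.948 s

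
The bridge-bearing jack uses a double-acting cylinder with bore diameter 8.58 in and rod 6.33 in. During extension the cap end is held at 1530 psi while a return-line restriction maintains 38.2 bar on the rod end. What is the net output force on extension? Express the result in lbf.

F ≈ 73900 lbf

Cap-side area A_cap = π/4 × (8.58 in)² = 57.82 in^2
Rod-side annular area A_ann = π/4 × (8.58² − 6.33²) = 26.35 in^2
Net thrust = P_cap·A_cap − P_rod·A_ann = 88460 lbf − 14600 lbf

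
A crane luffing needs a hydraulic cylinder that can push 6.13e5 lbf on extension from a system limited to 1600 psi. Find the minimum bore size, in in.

D ≈ 22.1 in

Extension force acts on the full piston face: F = P × (π/4)D².
D = √(4F / (πP)) = √(4 × 6.13e5 lbf / (π × 1600 psi))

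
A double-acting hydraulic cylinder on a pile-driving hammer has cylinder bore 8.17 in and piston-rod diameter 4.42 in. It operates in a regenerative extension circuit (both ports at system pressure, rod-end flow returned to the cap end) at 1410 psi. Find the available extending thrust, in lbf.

With equal pressure on both faces, forces on the annular region cancel; the net push is pressure × rod cross-section.
Rod cross-section A_rod = π/4 × (4.42 in)² = 15.34 in^2
F = P × A_rod

F ≈ 21600 lbf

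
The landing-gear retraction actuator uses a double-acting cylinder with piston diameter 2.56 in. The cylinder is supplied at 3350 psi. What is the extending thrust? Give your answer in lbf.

F ≈ 17200 lbf

Cap-side area A_cap = π/4 × (2.56 in)² = 5.147 in^2
F = P × A_cap = 3350 psi × A_cap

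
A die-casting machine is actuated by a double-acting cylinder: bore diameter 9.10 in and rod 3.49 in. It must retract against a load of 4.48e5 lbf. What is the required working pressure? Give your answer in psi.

P ≈ 8080 psi

Rod-side annular area A_ann = π/4 × (9.10² − 3.49²) = 55.47 in^2
Retraction: pressure acts on the annular area.
P = F / A = 4.48e5 lbf / A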